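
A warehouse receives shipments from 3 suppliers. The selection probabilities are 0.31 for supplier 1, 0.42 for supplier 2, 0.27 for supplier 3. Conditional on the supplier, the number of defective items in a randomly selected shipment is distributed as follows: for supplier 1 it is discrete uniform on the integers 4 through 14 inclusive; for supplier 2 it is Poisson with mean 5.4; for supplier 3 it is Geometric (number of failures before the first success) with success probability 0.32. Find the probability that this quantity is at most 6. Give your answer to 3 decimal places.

0.631

Conditional on each supplier, P(X ≤ 6): 1: 0.272727; 2: 0.701671; 3: 0.93277.
By total probability, P(X ≤ 6) = 0.31·0.272727 + 0.42·0.701671 + 0.27·0.93277 = 0.631095.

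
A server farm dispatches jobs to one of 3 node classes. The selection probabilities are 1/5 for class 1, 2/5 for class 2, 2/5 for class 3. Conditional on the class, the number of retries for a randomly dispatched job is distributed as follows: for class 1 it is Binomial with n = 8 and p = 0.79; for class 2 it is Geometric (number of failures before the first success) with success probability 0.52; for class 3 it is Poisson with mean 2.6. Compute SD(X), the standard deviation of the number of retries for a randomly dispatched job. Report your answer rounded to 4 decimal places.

Per component, 1: μ=6.32, E[X²]=41.2696; 2: μ=0.923077, E[X²]=2.62722; 3: μ=2.6, E[X²]=9.36.
E[X] = 0.2·6.32 + 0.4·0.923077 + 0.4·2.6 = 2.67323.
E[X²] = 0.2·41.2696 + 0.4·2.62722 + 0.4·9.36 = 13.0488.
Var(X) = E[X²] − (E[X])² = 13.0488 − 7.14616 = 5.90264.
SD(X) = √5.90264 = 2.42954.

2.4295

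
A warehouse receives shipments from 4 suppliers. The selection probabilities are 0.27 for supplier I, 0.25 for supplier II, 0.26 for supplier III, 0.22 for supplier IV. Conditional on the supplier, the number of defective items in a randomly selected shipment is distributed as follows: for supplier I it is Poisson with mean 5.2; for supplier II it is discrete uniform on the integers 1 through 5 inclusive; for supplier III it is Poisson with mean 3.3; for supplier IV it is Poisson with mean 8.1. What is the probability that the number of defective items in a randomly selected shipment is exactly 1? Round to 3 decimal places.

Conditional on each supplier, P(X = 1): I: 0.0286861; II: 0.2; III: 0.121714; IV: 0.00245867.
By total probability, P(X = 1) = 0.27·0.0286861 + 0.25·0.2 + 0.26·0.121714 + 0.22·0.00245867 = 0.0899319.

0.090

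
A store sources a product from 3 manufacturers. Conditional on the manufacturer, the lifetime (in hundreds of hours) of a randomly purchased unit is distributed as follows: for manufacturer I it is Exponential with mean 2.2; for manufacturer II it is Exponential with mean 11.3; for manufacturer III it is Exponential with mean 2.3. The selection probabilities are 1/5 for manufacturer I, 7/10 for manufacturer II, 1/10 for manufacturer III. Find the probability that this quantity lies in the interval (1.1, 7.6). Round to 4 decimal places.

0.4511

Conditional on each manufacturer, P(1.1 < X < 7.6): I: 0.574929; II: 0.396846; III: 0.583137.
By total probability, P(1.1 < X < 7.6) = 0.2·0.574929 + 0.7·0.396846 + 0.1·0.583137 = 0.451092.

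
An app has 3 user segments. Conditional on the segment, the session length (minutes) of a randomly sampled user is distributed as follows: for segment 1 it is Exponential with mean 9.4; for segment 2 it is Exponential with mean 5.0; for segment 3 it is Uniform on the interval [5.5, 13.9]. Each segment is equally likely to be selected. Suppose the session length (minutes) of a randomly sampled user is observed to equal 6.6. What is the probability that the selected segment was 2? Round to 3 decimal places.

0.237

Likelihoods f(6.6 | ·): 1: 0.0527159; 2: 0.0534271; 3: 0.119048.
Posterior ∝ prior × likelihood. Numerator for 2: 0.333333·0.0534271 = 0.017809.
Normalizing constant: 0.333333·0.0527159 + 0.333333·0.0534271 + 0.333333·0.119048 = 0.0750635.
P(2 | observation) = 0.017809 / 0.0750635 = 0.237253.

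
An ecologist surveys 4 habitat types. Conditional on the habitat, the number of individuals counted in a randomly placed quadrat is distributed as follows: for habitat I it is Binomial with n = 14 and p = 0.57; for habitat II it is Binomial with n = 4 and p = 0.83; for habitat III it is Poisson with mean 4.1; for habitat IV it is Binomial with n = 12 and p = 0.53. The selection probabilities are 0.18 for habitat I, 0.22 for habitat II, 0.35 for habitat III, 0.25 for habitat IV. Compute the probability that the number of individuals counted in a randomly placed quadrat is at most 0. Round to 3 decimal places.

0.006

Conditional on each habitat, P(X ≤ 0): I: 7.38854e-06; II: 0.00083521; III: 0.0165727; IV: 0.000116191.
By total probability, P(X ≤ 0) = 0.18·7.38854e-06 + 0.22·0.00083521 + 0.35·0.0165727 + 0.25·0.000116191 = 0.00601456.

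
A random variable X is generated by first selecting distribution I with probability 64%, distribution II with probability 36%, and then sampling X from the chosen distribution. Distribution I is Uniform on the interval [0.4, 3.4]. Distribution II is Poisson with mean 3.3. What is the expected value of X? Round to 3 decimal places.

Component means — I: 1.9; II: 3.3.
E[X] = 0.64·1.9 + 0.36·3.3 = 2.404.

2.404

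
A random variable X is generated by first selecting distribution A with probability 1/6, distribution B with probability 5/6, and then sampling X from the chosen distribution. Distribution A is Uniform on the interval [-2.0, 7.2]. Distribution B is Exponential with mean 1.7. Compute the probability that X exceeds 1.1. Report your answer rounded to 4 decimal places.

Conditional on each component, P(X > 1.1): A: 0.663043; B: 0.523583.
By total probability, P(X > 1.1) = 0.166667·0.663043 + 0.833333·0.523583 = 0.546827.

0.5468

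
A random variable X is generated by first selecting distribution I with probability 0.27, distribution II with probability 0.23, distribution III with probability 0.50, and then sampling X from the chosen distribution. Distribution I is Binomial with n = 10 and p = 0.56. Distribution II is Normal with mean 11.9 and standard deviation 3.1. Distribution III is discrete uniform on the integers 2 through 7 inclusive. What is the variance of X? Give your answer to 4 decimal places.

Per component, I: μ=5.6, E[X²]=33.824; II: μ=11.9, E[X²]=151.22; III: μ=4.5, E[X²]=23.1667.
E[X] = 0.27·5.6 + 0.23·11.9 + 0.5·4.5 = 6.499.
E[X²] = 0.27·33.824 + 0.23·151.22 + 0.5·23.1667 = 55.4964.
Var(X) = E[X²] − (E[X])² = 55.4964 − 42.237 = 13.2594.

13.2594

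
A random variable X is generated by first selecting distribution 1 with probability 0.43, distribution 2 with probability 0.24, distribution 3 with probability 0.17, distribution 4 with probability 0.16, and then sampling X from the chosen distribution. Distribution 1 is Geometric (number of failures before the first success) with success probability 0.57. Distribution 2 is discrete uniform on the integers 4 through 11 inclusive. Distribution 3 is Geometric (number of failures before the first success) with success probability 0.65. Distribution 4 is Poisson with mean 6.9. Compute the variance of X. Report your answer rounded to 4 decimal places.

Per component, 1: μ=0.754386, E[X²]=1.89258; 2: μ=7.5, E[X²]=61.5; 3: μ=0.538462, E[X²]=1.11834; 4: μ=6.9, E[X²]=54.51.
E[X] = 0.43·0.754386 + 0.24·7.5 + 0.17·0.538462 + 0.16·6.9 = 3.31992.
E[X²] = 0.43·1.89258 + 0.24·61.5 + 0.17·1.11834 + 0.16·54.51 = 24.4855.
Var(X) = E[X²] − (E[X])² = 24.4855 − 11.0219 = 13.4636.

13.4636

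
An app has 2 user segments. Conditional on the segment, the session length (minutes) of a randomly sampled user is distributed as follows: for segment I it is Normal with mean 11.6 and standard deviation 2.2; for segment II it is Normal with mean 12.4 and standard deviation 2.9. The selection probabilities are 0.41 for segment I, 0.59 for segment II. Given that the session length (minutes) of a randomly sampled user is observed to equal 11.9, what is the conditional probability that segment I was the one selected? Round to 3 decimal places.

0.479

Likelihoods f(11.9 | ·): I: 0.179659; II: 0.135537.
Posterior ∝ prior × likelihood. Numerator for I: 0.41·0.179659 = 0.0736603.
Normalizing constant: 0.41·0.179659 + 0.59·0.135537 = 0.153627.
P(I | observation) = 0.0736603 / 0.153627 = 0.479475.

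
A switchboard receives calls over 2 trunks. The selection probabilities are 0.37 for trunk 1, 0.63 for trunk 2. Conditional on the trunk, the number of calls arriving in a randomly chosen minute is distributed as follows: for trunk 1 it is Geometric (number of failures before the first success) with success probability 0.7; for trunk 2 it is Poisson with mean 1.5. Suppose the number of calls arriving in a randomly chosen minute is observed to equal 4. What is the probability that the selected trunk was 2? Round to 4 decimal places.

Likelihoods P(X=4 | ·): 1: 0.00567; 2: 0.0470665.
Posterior ∝ prior × likelihood. Numerator for 2: 0.63·0.0470665 = 0.0296519.
Normalizing constant: 0.37·0.00567 + 0.63·0.0470665 = 0.0317498.
P(2 | observation) = 0.0296519 / 0.0317498 = 0.933924.

0.9339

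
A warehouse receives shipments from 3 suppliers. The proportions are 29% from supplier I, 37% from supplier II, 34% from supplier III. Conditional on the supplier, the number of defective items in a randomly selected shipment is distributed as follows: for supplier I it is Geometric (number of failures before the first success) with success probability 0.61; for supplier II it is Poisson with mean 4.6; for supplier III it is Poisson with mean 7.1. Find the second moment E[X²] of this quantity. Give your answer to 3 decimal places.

For each component E[X²] = Var + (mean)², giving I: 1.45687; II: 25.76; III: 57.51.
Overall E[X²] = 0.29·1.45687 + 0.37·25.76 + 0.34·57.51 = 29.5071.

29.507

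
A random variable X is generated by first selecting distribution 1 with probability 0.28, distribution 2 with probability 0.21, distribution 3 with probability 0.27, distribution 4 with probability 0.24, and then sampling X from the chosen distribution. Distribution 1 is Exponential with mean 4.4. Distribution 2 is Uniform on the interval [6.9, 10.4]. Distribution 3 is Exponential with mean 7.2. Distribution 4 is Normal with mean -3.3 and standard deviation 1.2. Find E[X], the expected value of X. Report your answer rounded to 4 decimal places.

4.2005

Component means — 1: 4.4; 2: 8.65; 3: 7.2; 4: -3.3.
E[X] = 0.28·4.4 + 0.21·8.65 + 0.27·7.2 + 0.24·-3.3 = 4.2005.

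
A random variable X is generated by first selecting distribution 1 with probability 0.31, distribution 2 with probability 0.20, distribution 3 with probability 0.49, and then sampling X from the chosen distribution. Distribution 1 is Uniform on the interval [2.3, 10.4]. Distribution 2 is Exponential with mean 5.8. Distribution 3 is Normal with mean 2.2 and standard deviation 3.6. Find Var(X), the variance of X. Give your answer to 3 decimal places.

18.678

Per component, 1: μ=6.35, E[X²]=45.79; 2: μ=5.8, E[X²]=67.28; 3: μ=2.2, E[X²]=17.8.
E[X] = 0.31·6.35 + 0.2·5.8 + 0.49·2.2 = 4.2065.
E[X²] = 0.31·45.79 + 0.2·67.28 + 0.49·17.8 = 36.3729.
Var(X) = E[X²] − (E[X])² = 36.3729 − 17.6946 = 18.6783.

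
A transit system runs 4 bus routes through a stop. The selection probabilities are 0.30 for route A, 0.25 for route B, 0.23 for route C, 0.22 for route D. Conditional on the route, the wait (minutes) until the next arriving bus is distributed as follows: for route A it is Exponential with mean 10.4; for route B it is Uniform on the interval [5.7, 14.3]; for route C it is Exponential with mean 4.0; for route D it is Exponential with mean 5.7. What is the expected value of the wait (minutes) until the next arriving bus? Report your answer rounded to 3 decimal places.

7.794

Component means — A: 10.4; B: 10; C: 4; D: 5.7.
E[X] = 0.3·10.4 + 0.25·10 + 0.23·4 + 0.22·5.7 = 7.794.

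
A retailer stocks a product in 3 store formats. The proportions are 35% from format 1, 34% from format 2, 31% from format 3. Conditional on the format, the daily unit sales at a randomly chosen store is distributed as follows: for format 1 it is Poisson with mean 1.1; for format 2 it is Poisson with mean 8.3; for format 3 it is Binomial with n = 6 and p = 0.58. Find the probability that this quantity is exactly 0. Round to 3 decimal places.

0.118

Conditional on each format, P(X = 0): 1: 0.332871; 2: 0.000248517; 3: 0.00548903.
By total probability, P(X = 0) = 0.35·0.332871 + 0.34·0.000248517 + 0.31·0.00548903 = 0.118291.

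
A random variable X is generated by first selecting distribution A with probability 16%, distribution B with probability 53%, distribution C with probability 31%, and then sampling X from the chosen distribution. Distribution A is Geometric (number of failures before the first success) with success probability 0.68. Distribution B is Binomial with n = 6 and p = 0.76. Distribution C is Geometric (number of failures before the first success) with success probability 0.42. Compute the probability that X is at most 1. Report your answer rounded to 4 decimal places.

Conditional on each component, P(X ≤ 1): A: 0.8976; B: 0.00382206; C: 0.6636.
By total probability, P(X ≤ 1) = 0.16·0.8976 + 0.53·0.00382206 + 0.31·0.6636 = 0.351358.

0.3514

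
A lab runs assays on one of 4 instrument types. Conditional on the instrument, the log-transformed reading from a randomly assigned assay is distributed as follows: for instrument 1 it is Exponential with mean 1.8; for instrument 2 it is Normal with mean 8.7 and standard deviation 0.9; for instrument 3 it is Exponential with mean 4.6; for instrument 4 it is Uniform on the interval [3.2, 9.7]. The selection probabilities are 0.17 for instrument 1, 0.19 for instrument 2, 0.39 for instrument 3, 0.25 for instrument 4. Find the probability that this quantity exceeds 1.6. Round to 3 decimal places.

Conditional on each instrument, P(X > 1.6): 1: 0.411112; 2: 1; 3: 0.706222; 4: 1.
By total probability, P(X > 1.6) = 0.17·0.411112 + 0.19·1 + 0.39·0.706222 + 0.25·1 = 0.785316.

0.785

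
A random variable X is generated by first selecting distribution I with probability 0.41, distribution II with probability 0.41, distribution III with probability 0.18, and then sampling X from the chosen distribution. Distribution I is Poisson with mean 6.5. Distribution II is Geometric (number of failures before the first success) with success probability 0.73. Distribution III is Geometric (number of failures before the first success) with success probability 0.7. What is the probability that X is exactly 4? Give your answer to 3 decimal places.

Conditional on each component, P(X = 4): I: 0.111822; II: 0.00387952; III: 0.00567.
By total probability, P(X = 4) = 0.41·0.111822 + 0.41·0.00387952 + 0.18·0.00567 = 0.0484583.

0.048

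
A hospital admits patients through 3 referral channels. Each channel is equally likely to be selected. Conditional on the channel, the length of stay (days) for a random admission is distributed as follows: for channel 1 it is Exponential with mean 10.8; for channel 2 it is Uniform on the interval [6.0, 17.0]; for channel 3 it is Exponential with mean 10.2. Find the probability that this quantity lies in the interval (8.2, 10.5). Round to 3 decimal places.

Conditional on each channel, P(8.2 < X < 10.5): 1: 0.0897714; 2: 0.209091; 3: 0.0903533.
By total probability, P(8.2 < X < 10.5) = 0.333333·0.0897714 + 0.333333·0.209091 + 0.333333·0.0903533 = 0.129739.

0.130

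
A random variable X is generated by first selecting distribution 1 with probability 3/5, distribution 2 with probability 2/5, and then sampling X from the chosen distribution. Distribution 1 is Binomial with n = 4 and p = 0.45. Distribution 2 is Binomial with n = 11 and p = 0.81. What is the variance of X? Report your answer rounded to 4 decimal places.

Per component, 1: μ=1.8, E[X²]=4.23; 2: μ=8.91, E[X²]=81.081.
E[X] = 0.6·1.8 + 0.4·8.91 = 4.644.
E[X²] = 0.6·4.23 + 0.4·81.081 = 34.9704.
Var(X) = E[X²] − (E[X])² = 34.9704 − 21.5667 = 13.4037.

13.4037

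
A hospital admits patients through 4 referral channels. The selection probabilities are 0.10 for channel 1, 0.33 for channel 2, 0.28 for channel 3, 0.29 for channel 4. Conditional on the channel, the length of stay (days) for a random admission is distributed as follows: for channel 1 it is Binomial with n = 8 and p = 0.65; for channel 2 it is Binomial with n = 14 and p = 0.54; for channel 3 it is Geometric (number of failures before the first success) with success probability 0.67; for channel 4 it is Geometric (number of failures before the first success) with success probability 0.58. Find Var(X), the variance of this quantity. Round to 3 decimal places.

Per component, 1: μ=5.2, E[X²]=28.86; 2: μ=7.56, E[X²]=60.6312; 3: μ=0.492537, E[X²]=0.977723; 4: μ=0.724138, E[X²]=1.77289.
E[X] = 0.1·5.2 + 0.33·7.56 + 0.28·0.492537 + 0.29·0.724138 = 3.36271.
E[X²] = 0.1·28.86 + 0.33·60.6312 + 0.28·0.977723 + 0.29·1.77289 = 23.6822.
Var(X) = E[X²] − (E[X])² = 23.6822 − 11.3078 = 12.3744.

12.374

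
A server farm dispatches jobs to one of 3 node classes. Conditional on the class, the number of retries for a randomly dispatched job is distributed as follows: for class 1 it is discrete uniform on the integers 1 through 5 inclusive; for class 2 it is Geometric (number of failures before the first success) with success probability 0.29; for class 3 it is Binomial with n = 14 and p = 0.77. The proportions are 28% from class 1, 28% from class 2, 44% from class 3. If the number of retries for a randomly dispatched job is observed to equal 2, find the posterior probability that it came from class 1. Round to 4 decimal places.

0.5777

Likelihoods P(X=2 | ·): 1: 0.2; 2: 0.146189; 3: 1.18238e-06.
Posterior ∝ prior × likelihood. Numerator for 1: 0.28·0.2 = 0.056.
Normalizing constant: 0.28·0.2 + 0.28·0.146189 + 0.44·1.18238e-06 = 0.0969334.
P(1 | observation) = 0.056 / 0.0969334 = 0.577716.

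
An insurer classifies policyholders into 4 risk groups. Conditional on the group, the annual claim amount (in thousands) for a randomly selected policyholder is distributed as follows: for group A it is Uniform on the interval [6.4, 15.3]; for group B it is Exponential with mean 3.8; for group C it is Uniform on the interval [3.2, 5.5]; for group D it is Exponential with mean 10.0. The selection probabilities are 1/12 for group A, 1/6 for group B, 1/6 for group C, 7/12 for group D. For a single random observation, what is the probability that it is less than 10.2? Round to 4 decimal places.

Conditional on each group, P(X < 10.2): A: 0.426966; B: 0.931725; C: 1; D: 0.639405.
By total probability, P(X < 10.2) = 0.0833333·0.426966 + 0.166667·0.931725 + 0.166667·1 + 0.583333·0.639405 = 0.730521.

0.7305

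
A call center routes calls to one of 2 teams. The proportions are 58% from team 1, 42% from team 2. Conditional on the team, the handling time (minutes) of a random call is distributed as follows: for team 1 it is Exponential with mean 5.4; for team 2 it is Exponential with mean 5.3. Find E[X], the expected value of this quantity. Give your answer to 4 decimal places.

Component means — 1: 5.4; 2: 5.3.
E[X] = 0.58·5.4 + 0.42·5.3 = 5.358.

5.3580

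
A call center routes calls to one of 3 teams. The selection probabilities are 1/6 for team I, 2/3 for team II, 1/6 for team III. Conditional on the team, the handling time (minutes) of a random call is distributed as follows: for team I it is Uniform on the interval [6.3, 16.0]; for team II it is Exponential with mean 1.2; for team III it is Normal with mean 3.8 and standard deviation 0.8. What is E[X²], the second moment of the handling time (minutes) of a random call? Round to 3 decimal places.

For each component E[X²] = Var + (mean)², giving I: 132.163; II: 2.88; III: 15.08.
Overall E[X²] = 0.166667·132.163 + 0.666667·2.88 + 0.166667·15.08 = 26.4606.

26.461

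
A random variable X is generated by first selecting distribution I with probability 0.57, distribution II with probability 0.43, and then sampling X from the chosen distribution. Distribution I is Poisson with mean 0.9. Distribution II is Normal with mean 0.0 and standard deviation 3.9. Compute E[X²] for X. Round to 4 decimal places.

For each component E[X²] = Var + (mean)², giving I: 1.71; II: 15.21.
Overall E[X²] = 0.57·1.71 + 0.43·15.21 = 7.515.

7.5150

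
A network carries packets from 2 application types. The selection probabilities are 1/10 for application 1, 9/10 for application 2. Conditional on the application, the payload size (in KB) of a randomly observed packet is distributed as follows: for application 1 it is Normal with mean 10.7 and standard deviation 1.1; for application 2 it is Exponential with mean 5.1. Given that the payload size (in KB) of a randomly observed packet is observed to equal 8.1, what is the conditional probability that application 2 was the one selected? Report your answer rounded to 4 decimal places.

0.9420

Likelihoods f(8.1 | ·): 1: 0.0222006; 2: 0.040056.
Posterior ∝ prior × likelihood. Numerator for 2: 0.9·0.040056 = 0.0360504.
Normalizing constant: 0.1·0.0222006 + 0.9·0.040056 = 0.0382705.
P(2 | observation) = 0.0360504 / 0.0382705 = 0.94199.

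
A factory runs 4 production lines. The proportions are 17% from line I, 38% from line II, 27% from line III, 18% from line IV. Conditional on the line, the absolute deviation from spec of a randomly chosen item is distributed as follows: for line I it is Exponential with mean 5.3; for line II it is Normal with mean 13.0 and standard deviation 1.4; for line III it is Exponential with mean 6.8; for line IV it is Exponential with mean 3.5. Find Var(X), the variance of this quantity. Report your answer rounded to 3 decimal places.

34.889

Per component, I: μ=5.3, E[X²]=56.18; II: μ=13, E[X²]=170.96; III: μ=6.8, E[X²]=92.48; IV: μ=3.5, E[X²]=24.5.
E[X] = 0.17·5.3 + 0.38·13 + 0.27·6.8 + 0.18·3.5 = 8.307.
E[X²] = 0.17·56.18 + 0.38·170.96 + 0.27·92.48 + 0.18·24.5 = 103.895.
Var(X) = E[X²] − (E[X])² = 103.895 − 69.0062 = 34.8888.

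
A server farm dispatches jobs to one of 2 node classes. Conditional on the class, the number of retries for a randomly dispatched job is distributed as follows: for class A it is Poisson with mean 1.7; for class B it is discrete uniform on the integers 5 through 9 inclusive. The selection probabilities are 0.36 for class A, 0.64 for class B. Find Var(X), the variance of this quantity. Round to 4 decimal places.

Per component, A: μ=1.7, E[X²]=4.59; B: μ=7, E[X²]=51.
E[X] = 0.36·1.7 + 0.64·7 = 5.092.
E[X²] = 0.36·4.59 + 0.64·51 = 34.2924.
Var(X) = E[X²] − (E[X])² = 34.2924 − 25.9285 = 8.36394.

8.3639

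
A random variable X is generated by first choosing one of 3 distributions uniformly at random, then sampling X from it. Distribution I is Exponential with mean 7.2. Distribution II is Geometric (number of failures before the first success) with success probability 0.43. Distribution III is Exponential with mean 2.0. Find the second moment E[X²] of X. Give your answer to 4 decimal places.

For each component E[X²] = Var + (mean)², giving I: 103.68; II: 4.83991; III: 8.
Overall E[X²] = 0.333333·103.68 + 0.333333·4.83991 + 0.333333·8 = 38.84.

38.8400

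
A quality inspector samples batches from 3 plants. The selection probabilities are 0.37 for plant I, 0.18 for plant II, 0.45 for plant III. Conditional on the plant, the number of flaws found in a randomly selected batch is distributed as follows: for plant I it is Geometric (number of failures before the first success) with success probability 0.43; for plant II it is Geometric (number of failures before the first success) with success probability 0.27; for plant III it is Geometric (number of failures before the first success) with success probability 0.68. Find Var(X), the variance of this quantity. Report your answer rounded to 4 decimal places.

Per component, I: μ=1.32558, E[X²]=4.83991; II: μ=2.7037, E[X²]=17.3237; III: μ=0.470588, E[X²]=0.913495.
E[X] = 0.37·1.32558 + 0.18·2.7037 + 0.45·0.470588 = 1.1889.
E[X²] = 0.37·4.83991 + 0.18·17.3237 + 0.45·0.913495 = 5.32011.
Var(X) = E[X²] − (E[X])² = 5.32011 − 1.41347 = 3.90664.

3.9066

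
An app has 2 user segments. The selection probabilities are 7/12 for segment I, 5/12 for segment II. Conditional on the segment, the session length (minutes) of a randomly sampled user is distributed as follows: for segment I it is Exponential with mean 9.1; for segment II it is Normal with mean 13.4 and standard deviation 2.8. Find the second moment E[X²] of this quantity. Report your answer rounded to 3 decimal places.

174.695

For each component E[X²] = Var + (mean)², giving I: 165.62; II: 187.4.
Overall E[X²] = 0.583333·165.62 + 0.416667·187.4 = 174.695.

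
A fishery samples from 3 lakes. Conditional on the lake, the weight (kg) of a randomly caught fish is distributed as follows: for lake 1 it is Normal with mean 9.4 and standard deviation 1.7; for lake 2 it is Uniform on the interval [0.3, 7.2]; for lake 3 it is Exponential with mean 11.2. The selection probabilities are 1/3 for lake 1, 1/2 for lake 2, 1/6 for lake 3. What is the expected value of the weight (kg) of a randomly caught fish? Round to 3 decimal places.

Component means — 1: 9.4; 2: 3.75; 3: 11.2.
E[X] = 0.333333·9.4 + 0.5·3.75 + 0.166667·11.2 = 6.875.

6.875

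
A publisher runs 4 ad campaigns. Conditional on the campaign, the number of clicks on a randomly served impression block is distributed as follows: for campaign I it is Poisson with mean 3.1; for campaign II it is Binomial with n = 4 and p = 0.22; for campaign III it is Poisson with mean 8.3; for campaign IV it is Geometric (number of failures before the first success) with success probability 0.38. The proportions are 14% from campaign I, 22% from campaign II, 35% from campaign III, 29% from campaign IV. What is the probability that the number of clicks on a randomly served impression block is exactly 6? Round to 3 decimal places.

Conditional on each campaign, P(X = 6): I: 0.0555296; II: 0; III: 0.112847; IV: 0.0215841.
By total probability, P(X = 6) = 0.14·0.0555296 + 0.22·0 + 0.35·0.112847 + 0.29·0.0215841 = 0.0535302.

0.054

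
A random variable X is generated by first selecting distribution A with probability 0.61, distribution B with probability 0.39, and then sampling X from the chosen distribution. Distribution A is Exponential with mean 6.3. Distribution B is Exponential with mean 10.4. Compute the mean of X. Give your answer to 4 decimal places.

Component means — A: 6.3; B: 10.4.
E[X] = 0.61·6.3 + 0.39·10.4 = 7.899.

7.8990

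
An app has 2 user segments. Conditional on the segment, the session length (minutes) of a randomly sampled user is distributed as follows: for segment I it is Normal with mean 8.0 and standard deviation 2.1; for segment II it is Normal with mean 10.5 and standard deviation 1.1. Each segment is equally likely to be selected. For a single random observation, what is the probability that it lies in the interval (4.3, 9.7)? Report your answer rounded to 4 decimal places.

0.4927

Conditional on each segment, P(4.3 < X < 9.7): I: 0.75185; II: 0.233529.
By total probability, P(4.3 < X < 9.7) = 0.5·0.75185 + 0.5·0.233529 = 0.49269.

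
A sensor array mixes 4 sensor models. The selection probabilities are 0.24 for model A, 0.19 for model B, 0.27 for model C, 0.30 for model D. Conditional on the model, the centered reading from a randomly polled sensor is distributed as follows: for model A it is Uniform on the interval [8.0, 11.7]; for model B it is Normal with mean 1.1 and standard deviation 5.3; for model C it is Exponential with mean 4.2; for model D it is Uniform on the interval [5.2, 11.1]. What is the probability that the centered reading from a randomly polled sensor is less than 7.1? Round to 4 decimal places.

0.4823

Conditional on each model, P(X < 7.1): A: 0; B: 0.871199; C: 0.815568; D: 0.322034.
By total probability, P(X < 7.1) = 0.24·0 + 0.19·0.871199 + 0.27·0.815568 + 0.3·0.322034 = 0.482341.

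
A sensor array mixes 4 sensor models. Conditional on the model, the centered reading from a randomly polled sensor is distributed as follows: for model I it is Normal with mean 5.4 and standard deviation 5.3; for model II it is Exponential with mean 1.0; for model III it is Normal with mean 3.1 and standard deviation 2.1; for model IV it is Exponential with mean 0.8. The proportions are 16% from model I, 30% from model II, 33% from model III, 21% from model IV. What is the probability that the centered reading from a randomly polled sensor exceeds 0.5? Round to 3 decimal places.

0.720

Conditional on each model, P(X > 0.5): I: 0.822394; II: 0.606531; III: 0.89216; IV: 0.535261.
By total probability, P(X > 0.5) = 0.16·0.822394 + 0.3·0.606531 + 0.33·0.89216 + 0.21·0.535261 = 0.72036.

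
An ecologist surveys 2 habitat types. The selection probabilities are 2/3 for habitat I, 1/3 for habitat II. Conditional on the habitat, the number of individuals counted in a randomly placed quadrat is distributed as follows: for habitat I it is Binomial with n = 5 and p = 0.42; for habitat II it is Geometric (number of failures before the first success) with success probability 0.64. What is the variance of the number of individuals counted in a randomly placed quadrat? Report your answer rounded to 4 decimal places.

Per component, I: μ=2.1, E[X²]=5.628; II: μ=0.5625, E[X²]=1.19531.
E[X] = 0.666667·2.1 + 0.333333·0.5625 = 1.5875.
E[X²] = 0.666667·5.628 + 0.333333·1.19531 = 4.15044.
Var(X) = E[X²] − (E[X])² = 4.15044 − 2.52016 = 1.63028.

1.6303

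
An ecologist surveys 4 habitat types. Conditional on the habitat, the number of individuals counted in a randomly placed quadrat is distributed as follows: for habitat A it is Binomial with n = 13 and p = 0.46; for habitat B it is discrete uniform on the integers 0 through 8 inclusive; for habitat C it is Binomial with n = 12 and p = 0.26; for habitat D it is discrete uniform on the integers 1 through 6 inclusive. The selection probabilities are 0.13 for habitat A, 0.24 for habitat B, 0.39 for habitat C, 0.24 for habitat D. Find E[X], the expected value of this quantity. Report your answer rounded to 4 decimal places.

3.7942

Component means — A: 5.98; B: 4; C: 3.12; D: 3.5.
E[X] = 0.13·5.98 + 0.24·4 + 0.39·3.12 + 0.24·3.5 = 3.7942.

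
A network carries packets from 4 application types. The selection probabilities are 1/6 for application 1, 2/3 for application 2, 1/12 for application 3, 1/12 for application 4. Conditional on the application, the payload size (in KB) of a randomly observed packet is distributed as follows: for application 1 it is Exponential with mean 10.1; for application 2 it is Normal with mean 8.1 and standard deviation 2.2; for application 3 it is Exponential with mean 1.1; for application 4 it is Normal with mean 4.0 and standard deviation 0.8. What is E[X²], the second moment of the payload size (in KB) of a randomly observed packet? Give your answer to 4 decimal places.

82.5583

For each component E[X²] = Var + (mean)², giving 1: 204.02; 2: 70.45; 3: 2.42; 4: 16.64.
Overall E[X²] = 0.166667·204.02 + 0.666667·70.45 + 0.0833333·2.42 + 0.0833333·16.64 = 82.5583.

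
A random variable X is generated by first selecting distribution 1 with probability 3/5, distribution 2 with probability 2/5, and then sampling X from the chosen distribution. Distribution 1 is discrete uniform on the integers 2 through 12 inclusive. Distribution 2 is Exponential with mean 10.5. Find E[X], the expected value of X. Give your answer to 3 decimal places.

Component means — 1: 7; 2: 10.5.
E[X] = 0.6·7 + 0.4·10.5 = 8.4.

8.400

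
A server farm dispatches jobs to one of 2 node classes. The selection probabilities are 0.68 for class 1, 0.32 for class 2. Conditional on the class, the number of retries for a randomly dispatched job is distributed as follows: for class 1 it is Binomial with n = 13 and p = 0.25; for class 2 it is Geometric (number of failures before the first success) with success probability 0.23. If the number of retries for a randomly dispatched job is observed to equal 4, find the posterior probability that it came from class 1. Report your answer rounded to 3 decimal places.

0.846

Likelihoods P(X=4 | ·): 1: 0.209709; 2: 0.080852.
Posterior ∝ prior × likelihood. Numerator for 1: 0.68·0.209709 = 0.142602.
Normalizing constant: 0.68·0.209709 + 0.32·0.080852 = 0.168475.
P(1 | observation) = 0.142602 / 0.168475 = 0.84643.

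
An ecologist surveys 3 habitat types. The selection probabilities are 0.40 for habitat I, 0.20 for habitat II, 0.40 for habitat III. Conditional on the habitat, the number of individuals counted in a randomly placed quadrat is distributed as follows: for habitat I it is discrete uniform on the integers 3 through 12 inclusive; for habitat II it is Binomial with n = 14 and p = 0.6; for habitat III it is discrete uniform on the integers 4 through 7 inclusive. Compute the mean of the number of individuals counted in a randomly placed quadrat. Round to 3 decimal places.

Component means — I: 7.5; II: 8.4; III: 5.5.
E[X] = 0.4·7.5 + 0.2·8.4 + 0.4·5.5 = 6.88.

6.880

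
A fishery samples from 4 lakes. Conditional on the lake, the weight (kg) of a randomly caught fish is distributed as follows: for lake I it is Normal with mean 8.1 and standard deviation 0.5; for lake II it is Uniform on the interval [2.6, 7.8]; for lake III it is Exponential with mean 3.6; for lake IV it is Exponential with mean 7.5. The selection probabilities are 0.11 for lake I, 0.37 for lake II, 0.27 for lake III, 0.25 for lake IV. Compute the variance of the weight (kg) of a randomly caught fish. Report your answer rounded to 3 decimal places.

21.148

Per component, I: μ=8.1, E[X²]=65.86; II: μ=5.2, E[X²]=29.2933; III: μ=3.6, E[X²]=25.92; IV: μ=7.5, E[X²]=112.5.
E[X] = 0.11·8.1 + 0.37·5.2 + 0.27·3.6 + 0.25·7.5 = 5.662.
E[X²] = 0.11·65.86 + 0.37·29.2933 + 0.27·25.92 + 0.25·112.5 = 53.2065.
Var(X) = E[X²] − (E[X])² = 53.2065 − 32.0582 = 21.1483.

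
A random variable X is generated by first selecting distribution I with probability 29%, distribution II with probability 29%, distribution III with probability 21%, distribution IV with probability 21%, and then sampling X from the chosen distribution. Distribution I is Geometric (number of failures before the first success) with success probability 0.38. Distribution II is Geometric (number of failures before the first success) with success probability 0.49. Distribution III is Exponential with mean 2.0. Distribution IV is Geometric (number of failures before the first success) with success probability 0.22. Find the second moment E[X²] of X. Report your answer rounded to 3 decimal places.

10.651

For each component E[X²] = Var + (mean)², giving I: 6.95568; II: 3.20741; III: 8; IV: 28.686.
Overall E[X²] = 0.29·6.95568 + 0.29·3.20741 + 0.21·8 + 0.21·28.686 = 10.6513.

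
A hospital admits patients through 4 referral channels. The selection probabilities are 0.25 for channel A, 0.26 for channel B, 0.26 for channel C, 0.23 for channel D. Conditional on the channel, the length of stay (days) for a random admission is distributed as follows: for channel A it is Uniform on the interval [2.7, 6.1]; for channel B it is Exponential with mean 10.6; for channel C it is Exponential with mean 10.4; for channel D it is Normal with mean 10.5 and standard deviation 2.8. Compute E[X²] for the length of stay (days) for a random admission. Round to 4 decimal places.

For each component E[X²] = Var + (mean)², giving A: 20.3233; B: 224.72; C: 216.32; D: 118.09.
Overall E[X²] = 0.25·20.3233 + 0.26·224.72 + 0.26·216.32 + 0.23·118.09 = 146.912.

146.9119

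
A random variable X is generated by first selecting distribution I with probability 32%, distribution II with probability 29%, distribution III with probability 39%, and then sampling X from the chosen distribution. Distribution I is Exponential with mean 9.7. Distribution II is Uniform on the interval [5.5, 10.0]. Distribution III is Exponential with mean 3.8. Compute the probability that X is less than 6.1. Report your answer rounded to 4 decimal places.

Conditional on each component, P(X < 6.1): I: 0.466804; II: 0.133333; III: 0.799163.
By total probability, P(X < 6.1) = 0.32·0.466804 + 0.29·0.133333 + 0.39·0.799163 = 0.499718.

0.4997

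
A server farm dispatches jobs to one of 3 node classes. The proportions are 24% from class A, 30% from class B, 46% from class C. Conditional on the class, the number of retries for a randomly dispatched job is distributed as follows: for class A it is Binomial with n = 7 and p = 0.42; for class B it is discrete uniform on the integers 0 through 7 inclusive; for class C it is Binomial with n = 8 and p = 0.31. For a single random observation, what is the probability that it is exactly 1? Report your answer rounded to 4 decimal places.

0.1493

Conditional on each class, P(X = 1): A: 0.111922; B: 0.125; C: 0.18467.
By total probability, P(X = 1) = 0.24·0.111922 + 0.3·0.125 + 0.46·0.18467 = 0.149309.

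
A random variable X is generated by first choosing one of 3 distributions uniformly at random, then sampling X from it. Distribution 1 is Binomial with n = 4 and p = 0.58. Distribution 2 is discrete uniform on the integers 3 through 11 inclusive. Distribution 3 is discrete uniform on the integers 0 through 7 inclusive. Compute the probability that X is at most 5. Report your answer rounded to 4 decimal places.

Conditional on each component, P(X ≤ 5): 1: 1; 2: 0.333333; 3: 0.75.
By total probability, P(X ≤ 5) = 0.333333·1 + 0.333333·0.333333 + 0.333333·0.75 = 0.694444.

0.6944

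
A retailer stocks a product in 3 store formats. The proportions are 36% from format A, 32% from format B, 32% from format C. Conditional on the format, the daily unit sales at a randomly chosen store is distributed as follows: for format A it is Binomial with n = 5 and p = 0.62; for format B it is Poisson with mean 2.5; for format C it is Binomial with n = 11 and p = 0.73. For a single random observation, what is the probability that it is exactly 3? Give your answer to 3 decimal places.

0.193

Conditional on each format, P(X = 3): A: 0.344146; B: 0.213763; C: 0.00181285.
By total probability, P(X = 3) = 0.36·0.344146 + 0.32·0.213763 + 0.32·0.00181285 = 0.192877.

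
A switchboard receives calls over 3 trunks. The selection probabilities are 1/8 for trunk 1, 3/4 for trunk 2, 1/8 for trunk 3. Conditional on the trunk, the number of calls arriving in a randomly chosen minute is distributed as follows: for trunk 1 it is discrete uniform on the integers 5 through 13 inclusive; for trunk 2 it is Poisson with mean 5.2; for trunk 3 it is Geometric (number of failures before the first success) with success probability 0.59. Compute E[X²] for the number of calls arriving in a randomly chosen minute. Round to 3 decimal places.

For each component E[X²] = Var + (mean)², giving 1: 87.6667; 2: 32.24; 3: 1.66073.
Overall E[X²] = 0.125·87.6667 + 0.75·32.24 + 0.125·1.66073 = 35.3459.

35.346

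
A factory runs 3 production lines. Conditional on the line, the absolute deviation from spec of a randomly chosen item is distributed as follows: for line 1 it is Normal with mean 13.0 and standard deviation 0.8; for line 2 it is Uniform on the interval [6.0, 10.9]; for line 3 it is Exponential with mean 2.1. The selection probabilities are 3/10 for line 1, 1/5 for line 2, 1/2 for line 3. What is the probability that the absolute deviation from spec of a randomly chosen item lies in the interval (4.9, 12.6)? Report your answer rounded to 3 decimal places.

Conditional on each line, P(4.9 < X < 12.6): 1: 0.308538; 2: 1; 3: 0.0944932.
By total probability, P(4.9 < X < 12.6) = 0.3·0.308538 + 0.2·1 + 0.5·0.0944932 = 0.339808.

0.340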